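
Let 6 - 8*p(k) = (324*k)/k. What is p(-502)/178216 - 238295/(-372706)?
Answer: 84906333313/132844344992 ≈ 0.63914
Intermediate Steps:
p(k) = -159/4 (p(k) = ¾ - 324*k/(8*k) = ¾ - ⅛*324 = ¾ - 81/2 = -159/4)
p(-502)/178216 - 238295/(-372706) = -159/4/178216 - 238295/(-372706) = -159/4*1/178216 - 238295*(-1/372706) = -159/712864 + 238295/372706 = 84906333313/132844344992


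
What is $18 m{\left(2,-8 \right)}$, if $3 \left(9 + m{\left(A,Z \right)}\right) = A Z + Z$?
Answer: $-306$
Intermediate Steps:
$m{\left(A,Z \right)} = -9 + \frac{Z}{3} + \frac{A Z}{3}$ ($m{\left(A,Z \right)} = -9 + \frac{A Z + Z}{3} = -9 + \frac{Z + A Z}{3} = -9 + \left(\frac{Z}{3} + \frac{A Z}{3}\right) = -9 + \frac{Z}{3} + \frac{A Z}{3}$)
$18 m{\left(2,-8 \right)} = 18 \left(-9 + \frac{1}{3} \left(-8\right) + \frac{1}{3} \cdot 2 \left(-8\right)\right) = 18 \left(-9 - \frac{8}{3} - \frac{16}{3}\right) = 18 \left(-17\right) = -306$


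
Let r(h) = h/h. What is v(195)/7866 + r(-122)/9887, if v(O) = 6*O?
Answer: 643092/4320619 ≈ 0.14884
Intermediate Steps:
r(h) = 1
v(195)/7866 + r(-122)/9887 = (6*195)/7866 + 1/9887 = 1170*(1/7866) + 1*(1/9887) = 65/437 + 1/9887 = 643092/4320619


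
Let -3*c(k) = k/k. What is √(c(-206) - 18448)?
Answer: I*√166035/3 ≈ 135.82*I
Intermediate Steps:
c(k) = -⅓ (c(k) = -k/(3*k) = -⅓*1 = -⅓)
√(c(-206) - 18448) = √(-⅓ - 18448) = √(-55345/3) = I*√166035/3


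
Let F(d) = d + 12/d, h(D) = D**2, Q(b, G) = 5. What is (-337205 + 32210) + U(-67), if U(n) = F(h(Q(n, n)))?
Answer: -7624238/25 ≈ -3.0497e+5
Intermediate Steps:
U(n) = 637/25 (U(n) = 5**2 + 12/(5**2) = 25 + 12/25 = 637/25)
(-337205 + 32210) + U(-67) = (-337205 + 32210) + 637/25 = -304995 + 637/25 = -7624238/25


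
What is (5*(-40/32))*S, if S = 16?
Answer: -100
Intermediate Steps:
(5*(-40/32))*S = (5*(-40/32))*16 = (5*(-40*1/32))*16 = (5*(-5/4))*16 = -25/4*16 = -100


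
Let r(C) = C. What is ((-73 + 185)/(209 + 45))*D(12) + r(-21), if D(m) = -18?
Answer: -3675/127 ≈ -28.937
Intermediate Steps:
((-73 + 185)/(209 + 45))*D(12) + r(-21) = ((-73 + 185)/(209 + 45))*(-18) - 21 = (112/254)*(-18) - 21 = (112*(1/254))*(-18) - 21 = (56/127)*(-18) - 21 = -1008/127 - 21 = -3675/127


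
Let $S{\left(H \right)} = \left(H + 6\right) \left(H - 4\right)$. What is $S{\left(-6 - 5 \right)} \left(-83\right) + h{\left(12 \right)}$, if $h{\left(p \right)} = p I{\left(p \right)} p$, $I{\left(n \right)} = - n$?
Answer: $-7953$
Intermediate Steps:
$S{\left(H \right)} = \left(-4 + H\right) \left(6 + H\right)$ ($S{\left(H \right)} = \left(6 + H\right) \left(-4 + H\right) = \left(-4 + H\right) \left(6 + H\right)$)
$h{\left(p \right)} = - p^{3}$ ($h{\left(p \right)} = p \left(- p\right) p = - p^{2} p = - p^{3}$)
$S{\left(-6 - 5 \right)} \left(-83\right) + h{\left(12 \right)} = \left(-24 + \left(-6 - 5\right)^{2} + 2 \left(-6 - 5\right)\right) \left(-83\right) - 12^{3} = \left(-24 + \left(-6 - 5\right)^{2} + 2 \left(-6 - 5\right)\right) \left(-83\right) - 1728 = \left(-24 + \left(-11\right)^{2} + 2 \left(-11\right)\right) \left(-83\right) - 1728 = \left(-24 + 121 - 22\right) \left(-83\right) - 1728 = 75 \left(-83\right) - 1728 = -6225 - 1728 = -7953$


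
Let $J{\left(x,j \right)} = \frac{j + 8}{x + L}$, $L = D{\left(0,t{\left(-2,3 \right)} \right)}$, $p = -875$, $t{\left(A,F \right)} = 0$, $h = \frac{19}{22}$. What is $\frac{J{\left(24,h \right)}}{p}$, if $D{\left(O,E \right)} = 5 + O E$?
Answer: $- \frac{39}{111650} \approx -0.00034931$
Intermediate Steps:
$h = \frac{19}{22}$ ($h = 19 \cdot \frac{1}{22} = \frac{19}{22} \approx 0.86364$)
$D{\left(O,E \right)} = 5 + E O$
$L = 5$ ($L = 5 + 0 \cdot 0 = 5 + 0 = 5$)
$J{\left(x,j \right)} = \frac{8 + j}{5 + x}$ ($J{\left(x,j \right)} = \frac{j + 8}{x + 5} = \frac{8 + j}{5 + x}$)
$\frac{J{\left(24,h \right)}}{p} = \frac{\frac{1}{5 + 24} \left(8 + \frac{19}{22}\right)}{-875} = \frac{1}{29} \cdot \frac{195}{22} \left(- \frac{1}{875}\right) = \frac{195}{638} \left(- \frac{1}{875}\right) = - \frac{39}{111650}$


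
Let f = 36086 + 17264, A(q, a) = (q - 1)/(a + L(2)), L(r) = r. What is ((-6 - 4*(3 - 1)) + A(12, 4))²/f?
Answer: 5329/1920600 ≈ 0.0027747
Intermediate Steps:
A(q, a) = (-1 + q)/(2 + a) (A(q, a) = (q - 1)/(a + 2) = (-1 + q)/(2 + a))
f = 53350
((-6 - 4*(3 - 1)) + A(12, 4))²/f = ((-6 - 4*(3 - 1)) + (-1 + 12)/(2 + 4))²/53350 = ((-6 - 4*2) + 11/6)²*(1/53350) = ((-6 - 8) + (⅙)*11)²*(1/53350) = (-14 + 11/6)²*(1/53350) = (-73/6)²*(1/53350) = (5329/36)*(1/53350) = 5329/1920600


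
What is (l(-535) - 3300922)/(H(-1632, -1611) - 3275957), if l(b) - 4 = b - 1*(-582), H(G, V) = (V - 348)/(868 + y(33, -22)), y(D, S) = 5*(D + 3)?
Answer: 3459312808/3433204895 ≈ 1.0076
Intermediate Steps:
y(D, S) = 15 + 5*D (y(D, S) = 5*(3 + D) = 15 + 5*D)
H(G, V) = -87/262 + V/1048 (H(G, V) = (V - 348)/(868 + (15 + 5*33)) = (-348 + V)/(868 + (15 + 165)) = (-348 + V)/(868 + 180) = (-348 + V)/1048 = (-348 + V)*(1/1048) = -87/262 + V/1048)
l(b) = 586 + b (l(b) = 4 + (b - 1*(-582)) = 4 + (b + 582) = 4 + (582 + b) = 586 + b)
(l(-535) - 3300922)/(H(-1632, -1611) - 3275957) = ((586 - 535) - 3300922)/((-87/262 + (1/1048)*(-1611)) - 3275957) = (51 - 3300922)/((-87/262 - 1611/1048) - 3275957) = -3300871/(-1959/1048 - 3275957) = -3300871/(-3433204895/1048) = -3300871*(-1048/3433204895) = 3459312808/3433204895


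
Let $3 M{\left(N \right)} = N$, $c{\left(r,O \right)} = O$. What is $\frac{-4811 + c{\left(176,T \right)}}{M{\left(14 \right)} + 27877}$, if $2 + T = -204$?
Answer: $- \frac{15051}{83645} \approx -0.17994$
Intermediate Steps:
$T = -206$ ($T = -2 - 204 = -206$)
$M{\left(N \right)} = \frac{N}{3}$
$\frac{-4811 + c{\left(176,T \right)}}{M{\left(14 \right)} + 27877} = \frac{-4811 - 206}{\frac{1}{3} \cdot 14 + 27877} = - \frac{5017}{\frac{14}{3} + 27877} = - \frac{5017}{\frac{83645}{3}} = \left(-5017\right) \frac{3}{83645} = - \frac{15051}{83645}$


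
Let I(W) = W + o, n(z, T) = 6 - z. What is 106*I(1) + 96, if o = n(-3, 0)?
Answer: 1156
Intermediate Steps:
o = 9 (o = 6 - 1*(-3) = 6 + 3 = 9)
I(W) = 9 + W (I(W) = W + 9 = 9 + W)
106*I(1) + 96 = 106*(9 + 1) + 96 = 106*10 + 96 = 1060 + 96 = 1156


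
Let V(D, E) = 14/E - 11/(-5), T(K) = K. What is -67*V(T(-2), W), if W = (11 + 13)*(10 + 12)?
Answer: -196913/1320 ≈ -149.18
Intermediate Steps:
W = 528 (W = 24*22 = 528)
V(D, E) = 11/5 + 14/E (V(D, E) = 14/E - 11*(-1/5) = 14/E + 11/5 = 11/5 + 14/E)
-67*V(T(-2), W) = -67*(11/5 + 14/528) = -67*(11/5 + 14*(1/528)) = -67*(11/5 + 7/264) = -67*2939/1320 = -196913/1320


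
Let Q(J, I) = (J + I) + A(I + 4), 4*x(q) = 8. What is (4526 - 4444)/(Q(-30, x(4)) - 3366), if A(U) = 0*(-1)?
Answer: -41/1697 ≈ -0.024160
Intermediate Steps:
A(U) = 0
x(q) = 2 (x(q) = (1/4)*8 = 2)
Q(J, I) = I + J (Q(J, I) = (J + I) + 0 = (I + J) + 0 = I + J)
(4526 - 4444)/(Q(-30, x(4)) - 3366) = (4526 - 4444)/((2 - 30) - 3366) = 82/(-28 - 3366) = 82/(-3394) = 82*(-1/3394) = -41/1697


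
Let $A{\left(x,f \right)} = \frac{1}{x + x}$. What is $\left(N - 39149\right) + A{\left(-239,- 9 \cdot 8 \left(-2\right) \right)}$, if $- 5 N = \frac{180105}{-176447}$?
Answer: $- \frac{3301874840643}{84341666} \approx -39149.0$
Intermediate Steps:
$N = \frac{36021}{176447}$ ($N = - \frac{180105 \frac{1}{-176447}}{5} = - \frac{180105 \left(- \frac{1}{176447}\right)}{5} = \left(- \frac{1}{5}\right) \left(- \frac{180105}{176447}\right) = \frac{36021}{176447} \approx 0.20415$)
$A{\left(x,f \right)} = \frac{1}{2 x}$
$\left(N - 39149\right) + A{\left(-239,- 9 \cdot 8 \left(-2\right) \right)} = \left(\frac{36021}{176447} - 39149\right) + \frac{1}{2 \left(-239\right)} = - \frac{6907687582}{176447} + \frac{1}{2} \left(- \frac{1}{239}\right) = - \frac{6907687582}{176447} - \frac{1}{478} = - \frac{3301874840643}{84341666}$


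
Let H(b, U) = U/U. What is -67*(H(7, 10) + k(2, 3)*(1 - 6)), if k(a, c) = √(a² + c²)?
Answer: -67 + 335*√13 ≈ 1140.9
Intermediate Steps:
H(b, U) = 1
-67*(H(7, 10) + k(2, 3)*(1 - 6)) = -67*(1 + √(2² + 3²)*(1 - 6)) = -67*(1 + √(4 + 9)*(-5)) = -67*(1 + √13*(-5)) = -67*(1 - 5*√13) = -67 + 335*√13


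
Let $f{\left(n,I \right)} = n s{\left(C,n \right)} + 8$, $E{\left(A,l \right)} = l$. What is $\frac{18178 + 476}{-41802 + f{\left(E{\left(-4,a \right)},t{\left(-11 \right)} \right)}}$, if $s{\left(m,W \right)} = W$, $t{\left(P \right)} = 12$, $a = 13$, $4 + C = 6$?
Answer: $- \frac{6218}{13875} \approx -0.44814$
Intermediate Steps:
$C = 2$ ($C = -4 + 6 = 2$)
$f{\left(n,I \right)} = 8 + n^{2}$ ($f{\left(n,I \right)} = n n + 8 = n^{2} + 8 = 8 + n^{2}$)
$\frac{18178 + 476}{-41802 + f{\left(E{\left(-4,a \right)},t{\left(-11 \right)} \right)}} = \frac{18178 + 476}{-41802 + \left(8 + 13^{2}\right)} = \frac{18654}{-41802 + \left(8 + 169\right)} = \frac{18654}{-41802 + 177} = \frac{18654}{-41625} = 18654 \left(- \frac{1}{41625}\right) = - \frac{6218}{13875}$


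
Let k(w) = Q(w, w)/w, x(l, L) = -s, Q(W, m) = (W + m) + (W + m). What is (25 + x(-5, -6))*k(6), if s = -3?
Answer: 112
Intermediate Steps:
Q(W, m) = 2*W + 2*m
x(l, L) = 3 (x(l, L) = -1*(-3) = 3)
k(w) = 4 (k(w) = (2*w + 2*w)/w = (4*w)/w = 4)
(25 + x(-5, -6))*k(6) = (25 + 3)*4 = 28*4 = 112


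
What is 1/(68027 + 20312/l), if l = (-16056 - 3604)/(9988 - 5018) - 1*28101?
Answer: 13968163/950202129337 ≈ 1.4700e-5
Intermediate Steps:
l = -13968163/497 (l = -19660/4970 - 28101 = -19660*1/4970 - 28101 = -1966/497 - 28101 = -13968163/497 ≈ -28105.)
1/(68027 + 20312/l) = 1/(68027 + 20312/(-13968163/497)) = 1/(68027 + 20312*(-497/13968163)) = 1/(68027 - 10095064/13968163) = 1/(950202129337/13968163) = 13968163/950202129337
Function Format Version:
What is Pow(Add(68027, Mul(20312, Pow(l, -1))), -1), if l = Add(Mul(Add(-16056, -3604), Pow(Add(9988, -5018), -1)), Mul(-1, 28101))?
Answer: Rational(13968163, 950202129337) ≈ 1.4700e-5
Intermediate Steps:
l = Rational(-13968163, 497) (l = Add(Mul(-19660, Pow(4970, -1)), -28101) = Add(Mul(-19660, Rational(1, 4970)), -28101) = Add(Rational(-1966, 497), -28101) = Rational(-13968163, 497) ≈ -28105.)
Pow(Add(68027, Mul(20312, Pow(l, -1))), -1) = Pow(Add(68027, Mul(20312, Pow(Rational(-13968163, 497), -1))), -1) = Pow(Add(68027, Mul(20312, Rational(-497, 13968163))), -1) = Pow(Add(68027, Rational(-10095064, 13968163)), -1) = Pow(Rational(950202129337, 13968163), -1) = Rational(13968163, 950202129337)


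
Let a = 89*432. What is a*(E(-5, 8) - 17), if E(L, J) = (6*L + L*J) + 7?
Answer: -3075840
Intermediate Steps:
a = 38448
E(L, J) = 7 + 6*L + J*L (E(L, J) = (6*L + J*L) + 7 = 7 + 6*L + J*L)
a*(E(-5, 8) - 17) = 38448*((7 + 6*(-5) + 8*(-5)) - 17) = 38448*((7 - 30 - 40) - 17) = 38448*(-63 - 17) = 38448*(-80) = -3075840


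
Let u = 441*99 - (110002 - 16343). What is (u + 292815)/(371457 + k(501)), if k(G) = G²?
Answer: 242815/622458 ≈ 0.39009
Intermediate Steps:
u = -50000 (u = 43659 - 1*93659 = 43659 - 93659 = -50000)
(u + 292815)/(371457 + k(501)) = (-50000 + 292815)/(371457 + 501²) = 242815/(371457 + 251001) = 242815/622458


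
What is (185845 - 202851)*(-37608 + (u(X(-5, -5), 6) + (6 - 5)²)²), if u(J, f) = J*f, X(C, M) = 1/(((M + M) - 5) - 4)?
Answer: 230878880914/361 ≈ 6.3955e+8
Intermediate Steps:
X(C, M) = 1/(-9 + 2*M) (X(C, M) = 1/((2*M - 5) - 4) = 1/((-5 + 2*M) - 4) = 1/(-9 + 2*M))
(185845 - 202851)*(-37608 + (u(X(-5, -5), 6) + (6 - 5)²)²) = (185845 - 202851)*(-37608 + (6/(-9 + 2*(-5)) + (6 - 5)²)²) = -17006*(-37608 + (6/(-9 - 10) + 1²)²) = -17006*(-37608 + (6/(-19) + 1)²) = -17006*(-37608 + (-1/19*6 + 1)²) = -17006*(-37608 + (-6/19 + 1)²) = -17006*(-37608 + (13/19)²) = -17006*(-37608 + 169/361) = -17006*(-13576319/361) = 230878880914/361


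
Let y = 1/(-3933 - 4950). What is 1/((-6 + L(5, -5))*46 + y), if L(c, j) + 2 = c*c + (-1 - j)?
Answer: 8883/8580977 ≈ 0.0010352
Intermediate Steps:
L(c, j) = -3 + c² - j (L(c, j) = -2 + (c*c + (-1 - j)) = -2 + (c² + (-1 - j)) = -2 + (-1 + c² - j) = -3 + c² - j)
y = -1/8883 (y = 1/(-8883) = -1/8883 ≈ -0.00011257)
1/((-6 + L(5, -5))*46 + y) = 1/((-6 + (-3 + 5² - 1*(-5)))*46 - 1/8883) = 1/((-6 + (-3 + 25 + 5))*46 - 1/8883) = 1/((-6 + 27)*46 - 1/8883) = 1/(21*46 - 1/8883) = 1/(966 - 1/8883) = 1/(8580977/8883) = 8883/8580977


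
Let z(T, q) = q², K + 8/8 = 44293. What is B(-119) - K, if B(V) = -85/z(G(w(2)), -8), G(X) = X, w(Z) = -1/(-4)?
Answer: -2834773/64 ≈ -44293.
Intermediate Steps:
w(Z) = ¼ (w(Z) = -1*(-¼) = ¼)
K = 44292 (K = -1 + 44293 = 44292)
B(V) = -85/64 (B(V) = -85/((-8)²) = -85/64)
B(-119) - K = -85/64 - 1*44292 = -85/64 - 44292 = -2834773/64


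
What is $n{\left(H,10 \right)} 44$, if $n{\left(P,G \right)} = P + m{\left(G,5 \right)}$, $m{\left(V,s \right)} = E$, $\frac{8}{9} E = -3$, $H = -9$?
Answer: $- \frac{1089}{2} \approx -544.5$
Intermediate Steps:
$E = - \frac{27}{8}$ ($E = \frac{9}{8} \left(-3\right) = - \frac{27}{8} \approx -3.375$)
$m{\left(V,s \right)} = - \frac{27}{8}$
$n{\left(P,G \right)} = - \frac{27}{8} + P$ ($n{\left(P,G \right)} = P - \frac{27}{8} = - \frac{27}{8} + P$)
$n{\left(H,10 \right)} 44 = \left(- \frac{27}{8} - 9\right) 44 = \left(- \frac{99}{8}\right) 44 = - \frac{1089}{2}$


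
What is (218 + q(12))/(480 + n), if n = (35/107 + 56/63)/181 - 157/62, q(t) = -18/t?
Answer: 2339669169/5159964311 ≈ 0.45343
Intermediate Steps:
n = -27292969/10806786 (n = (35*(1/107) + 56*(1/63))*(1/181) - 157*1/62 = (35/107 + 8/9)*(1/181) - 157/62 = (1171/963)*(1/181) - 157/62 = 1171/174303 - 157/62 = -27292969/10806786 ≈ -2.5255)
(218 + q(12))/(480 + n) = (218 - 18/12)/(480 - 27292969/10806786) = (218 - 18*1/12)/(5159964311/10806786) = (218 - 3/2)*(10806786/5159964311) = (433/2)*(10806786/5159964311) = 2339669169/5159964311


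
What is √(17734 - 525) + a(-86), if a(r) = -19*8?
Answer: -152 + √17209 ≈ -20.817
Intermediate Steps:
a(r) = -152
√(17734 - 525) + a(-86) = √(17734 - 525) - 152 = √17209 - 152 = -152 + √17209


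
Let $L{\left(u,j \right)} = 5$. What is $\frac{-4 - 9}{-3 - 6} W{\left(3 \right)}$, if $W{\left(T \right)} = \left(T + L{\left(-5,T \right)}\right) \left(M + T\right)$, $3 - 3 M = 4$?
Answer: $\frac{832}{27} \approx 30.815$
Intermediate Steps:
$M = - \frac{1}{3}$ ($M = 1 - \frac{4}{3} = - \frac{1}{3} \approx -0.33333$)
$W{\left(T \right)} = \left(5 + T\right) \left(- \frac{1}{3} + T\right)$ ($W{\left(T \right)} = \left(T + 5\right) \left(- \frac{1}{3} + T\right) = \left(5 + T\right) \left(- \frac{1}{3} + T\right)$)
$\frac{-4 - 9}{-3 - 6} W{\left(3 \right)} = \frac{-4 - 9}{-3 - 6} \left(- \frac{5}{3} + 3^{2} + \frac{14}{3} \cdot 3\right) = - \frac{13}{-9} \left(- \frac{5}{3} + 9 + 14\right) = \left(-13\right) \left(- \frac{1}{9}\right) \frac{64}{3} = \frac{13}{9} \cdot \frac{64}{3} = \frac{832}{27}$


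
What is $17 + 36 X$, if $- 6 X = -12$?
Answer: $89$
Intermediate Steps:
$X = 2$ ($X = \left(- \frac{1}{6}\right) \left(-12\right) = 2$)
$17 + 36 X = 17 + 36 \cdot 2 = 17 + 72 = 89$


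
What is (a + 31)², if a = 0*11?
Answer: 961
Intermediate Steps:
a = 0
(a + 31)² = (0 + 31)² = 31² = 961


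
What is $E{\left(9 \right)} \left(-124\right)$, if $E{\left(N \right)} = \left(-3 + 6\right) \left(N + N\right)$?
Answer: $-6696$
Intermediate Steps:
$E{\left(N \right)} = 6 N$ ($E{\left(N \right)} = 3 \cdot 2 N = 6 N$)
$E{\left(9 \right)} \left(-124\right) = 6 \cdot 9 \left(-124\right) = 54 \left(-124\right) = -6696$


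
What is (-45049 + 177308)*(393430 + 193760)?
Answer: 77661162210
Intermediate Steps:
(-45049 + 177308)*(393430 + 193760) = 132259*587190 = 77661162210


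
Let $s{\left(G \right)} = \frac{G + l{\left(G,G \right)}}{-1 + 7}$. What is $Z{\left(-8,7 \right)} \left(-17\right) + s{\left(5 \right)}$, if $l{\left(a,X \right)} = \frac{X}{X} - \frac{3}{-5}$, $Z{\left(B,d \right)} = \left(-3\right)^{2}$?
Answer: $- \frac{1519}{10} \approx -151.9$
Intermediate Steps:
$Z{\left(B,d \right)} = 9$
$l{\left(a,X \right)} = \frac{8}{5}$ ($l{\left(a,X \right)} = 1 - - \frac{3}{5} = 1 + \frac{3}{5} = \frac{8}{5}$)
$s{\left(G \right)} = \frac{4}{15} + \frac{G}{6}$ ($s{\left(G \right)} = \frac{G + \frac{8}{5}}{-1 + 7} = \frac{\frac{8}{5} + G}{6} = \left(\frac{8}{5} + G\right) \frac{1}{6} = \frac{4}{15} + \frac{G}{6}$)
$Z{\left(-8,7 \right)} \left(-17\right) + s{\left(5 \right)} = 9 \left(-17\right) + \left(\frac{4}{15} + \frac{1}{6} \cdot 5\right) = -153 + \left(\frac{4}{15} + \frac{5}{6}\right) = -153 + \frac{11}{10} = - \frac{1519}{10}$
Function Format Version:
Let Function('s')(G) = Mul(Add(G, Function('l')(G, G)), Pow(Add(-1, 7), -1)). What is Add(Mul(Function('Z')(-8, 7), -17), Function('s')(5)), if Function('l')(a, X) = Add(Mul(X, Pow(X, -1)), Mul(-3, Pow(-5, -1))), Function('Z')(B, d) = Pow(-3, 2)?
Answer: Rational(-1519, 10) ≈ -151.90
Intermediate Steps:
Function('Z')(B, d) = 9
Function('l')(a, X) = Rational(8, 5) (Function('l')(a, X) = Add(1, Mul(-3, Rational(-1, 5))) = Add(1, Rational(3, 5)) = Rational(8, 5))
Function('s')(G) = Add(Rational(4, 15), Mul(Rational(1, 6), G)) (Function('s')(G) = Mul(Add(G, Rational(8, 5)), Pow(Add(-1, 7), -1)) = Mul(Add(Rational(8, 5), G), Pow(6, -1)) = Mul(Add(Rational(8, 5), G), Rational(1, 6)) = Add(Rational(4, 15), Mul(Rational(1, 6), G)))
Add(Mul(Function('Z')(-8, 7), -17), Function('s')(5)) = Add(Mul(9, -17), Add(Rational(4, 15), Mul(Rational(1, 6), 5))) = Add(-153, Add(Rational(4, 15), Rational(5, 6))) = Add(-153, Rational(11, 10)) = Rational(-1519, 10)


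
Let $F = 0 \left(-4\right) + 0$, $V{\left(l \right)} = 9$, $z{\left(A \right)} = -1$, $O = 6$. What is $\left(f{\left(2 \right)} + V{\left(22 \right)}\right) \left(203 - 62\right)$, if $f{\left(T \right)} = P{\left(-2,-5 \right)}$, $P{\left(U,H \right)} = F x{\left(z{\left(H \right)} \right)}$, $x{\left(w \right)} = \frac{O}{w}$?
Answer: $1269$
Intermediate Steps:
$x{\left(w \right)} = \frac{6}{w}$
$F = 0$ ($F = 0 + 0 = 0$)
$P{\left(U,H \right)} = 0$ ($P{\left(U,H \right)} = 0 \frac{6}{-1} = 0 \cdot 6 \left(-1\right) = 0 \left(-6\right) = 0$)
$f{\left(T \right)} = 0$
$\left(f{\left(2 \right)} + V{\left(22 \right)}\right) \left(203 - 62\right) = \left(0 + 9\right) \left(203 - 62\right) = 9 \cdot 141 = 1269$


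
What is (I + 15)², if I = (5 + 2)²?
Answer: 4096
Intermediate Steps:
I = 49 (I = 7² = 49)
(I + 15)² = (49 + 15)² = 64² = 4096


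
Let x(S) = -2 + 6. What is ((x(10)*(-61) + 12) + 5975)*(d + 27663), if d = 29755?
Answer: 329751574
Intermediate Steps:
x(S) = 4
((x(10)*(-61) + 12) + 5975)*(d + 27663) = ((4*(-61) + 12) + 5975)*(29755 + 27663) = ((-244 + 12) + 5975)*57418 = (-232 + 5975)*57418 = 5743*57418 = 329751574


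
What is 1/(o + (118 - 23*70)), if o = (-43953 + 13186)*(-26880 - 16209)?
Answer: 1/1325717771 ≈ 7.5431e-10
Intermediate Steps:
o = 1325719263 (o = -30767*(-43089) = 1325719263)
1/(o + (118 - 23*70)) = 1/(1325719263 + (118 - 23*70)) = 1/(1325719263 + (118 - 1610)) = 1/(1325719263 - 1492) = 1/1325717771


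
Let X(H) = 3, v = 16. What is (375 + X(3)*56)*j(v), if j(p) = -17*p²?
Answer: -2363136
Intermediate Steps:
(375 + X(3)*56)*j(v) = (375 + 3*56)*(-17*16²) = (375 + 168)*(-17*256) = 543*(-4352) = -2363136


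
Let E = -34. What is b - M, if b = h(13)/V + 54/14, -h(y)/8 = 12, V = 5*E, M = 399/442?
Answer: 54441/15470 ≈ 3.5191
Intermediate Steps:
M = 399/442 (M = 399*(1/442) = 399/442 ≈ 0.90271)
V = -170 (V = 5*(-34) = -170)
h(y) = -96 (h(y) = -8*12 = -96)
b = 2631/595 (b = -96/(-170) + 54/14 = -96*(-1/170) + 54*(1/14) = 48/85 + 27/7 = 2631/595 ≈ 4.4218)
b - M = 2631/595 - 1*399/442 = 2631/595 - 399/442 = 54441/15470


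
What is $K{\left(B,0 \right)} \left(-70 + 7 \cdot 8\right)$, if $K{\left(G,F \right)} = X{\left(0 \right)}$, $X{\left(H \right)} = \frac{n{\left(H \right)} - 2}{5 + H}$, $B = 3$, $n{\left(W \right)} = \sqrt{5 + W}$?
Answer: $\frac{28}{5} - \frac{14 \sqrt{5}}{5} \approx -0.66099$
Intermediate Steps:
$X{\left(H \right)} = \frac{-2 + \sqrt{5 + H}}{5 + H}$ ($X{\left(H \right)} = \frac{\sqrt{5 + H} - 2}{5 + H} = \frac{-2 + \sqrt{5 + H}}{5 + H}$)
$K{\left(G,F \right)} = - \frac{2}{5} + \frac{\sqrt{5}}{5}$ ($K{\left(G,F \right)} = \frac{-2 + \sqrt{5 + 0}}{5 + 0} = \frac{-2 + \sqrt{5}}{5} = - \frac{2}{5} + \frac{\sqrt{5}}{5}$)
$K{\left(B,0 \right)} \left(-70 + 7 \cdot 8\right) = \left(- \frac{2}{5} + \frac{\sqrt{5}}{5}\right) \left(-70 + 7 \cdot 8\right) = \left(- \frac{2}{5} + \frac{\sqrt{5}}{5}\right) \left(-70 + 56\right) = \left(- \frac{2}{5} + \frac{\sqrt{5}}{5}\right) \left(-14\right) = \frac{28}{5} - \frac{14 \sqrt{5}}{5}$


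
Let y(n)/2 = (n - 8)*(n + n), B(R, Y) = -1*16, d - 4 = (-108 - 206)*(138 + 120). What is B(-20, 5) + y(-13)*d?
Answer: -88460752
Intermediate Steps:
d = -81008 (d = 4 + (-108 - 206)*(138 + 120) = 4 - 314*258 = 4 - 81012 = -81008)
B(R, Y) = -16
y(n) = 4*n*(-8 + n) (y(n) = 2*((n - 8)*(n + n)) = 2*((-8 + n)*(2*n)) = 2*(2*n*(-8 + n)) = 4*n*(-8 + n))
B(-20, 5) + y(-13)*d = -16 + (4*(-13)*(-8 - 13))*(-81008) = -16 + (4*(-13)*(-21))*(-81008) = -16 + 1092*(-81008) = -16 - 88460736 = -88460752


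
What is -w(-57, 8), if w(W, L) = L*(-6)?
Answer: 48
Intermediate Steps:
w(W, L) = -6*L
-w(-57, 8) = -(-6)*8 = -1*(-48) = 48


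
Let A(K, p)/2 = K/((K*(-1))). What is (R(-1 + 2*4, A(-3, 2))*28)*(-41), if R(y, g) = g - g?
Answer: 0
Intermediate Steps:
A(K, p) = -2 (A(K, p) = 2*(K/((K*(-1)))) = 2*(K/((-K))) = 2*(K*(-1/K)) = 2*(-1) = -2)
R(y, g) = 0
(R(-1 + 2*4, A(-3, 2))*28)*(-41) = (0*28)*(-41) = 0*(-41) = 0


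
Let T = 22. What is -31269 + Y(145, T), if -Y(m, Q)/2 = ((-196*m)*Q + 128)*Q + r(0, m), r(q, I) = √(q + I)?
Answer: 27473659 - 2*√145 ≈ 2.7474e+7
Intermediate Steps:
r(q, I) = √(I + q)
Y(m, Q) = -2*√m - 2*Q*(128 - 196*Q*m) (Y(m, Q) = -2*(((-196*m)*Q + 128)*Q + √(m + 0)) = -2*((-196*Q*m + 128)*Q + √m) = -2*((128 - 196*Q*m)*Q + √m) = -2*(Q*(128 - 196*Q*m) + √m) = -2*(√m + Q*(128 - 196*Q*m)) = -2*√m - 2*Q*(128 - 196*Q*m))
-31269 + Y(145, T) = -31269 + (-256*22 - 2*√145 + 392*145*22²) = -31269 + (-5632 - 2*√145 + 392*145*484) = -31269 + (-5632 - 2*√145 + 27510560) = -31269 + (27504928 - 2*√145) = 27473659 - 2*√145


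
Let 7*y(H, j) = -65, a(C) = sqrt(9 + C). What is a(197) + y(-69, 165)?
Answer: -65/7 + sqrt(206) ≈ 5.0670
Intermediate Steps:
y(H, j) = -65/7 (y(H, j) = (1/7)*(-65) = -65/7)
a(197) + y(-69, 165) = sqrt(9 + 197) - 65/7 = sqrt(206) - 65/7 = -65/7 + sqrt(206)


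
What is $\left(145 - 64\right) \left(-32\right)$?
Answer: $-2592$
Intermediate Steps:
$\left(145 - 64\right) \left(-32\right) = 81 \left(-32\right) = -2592$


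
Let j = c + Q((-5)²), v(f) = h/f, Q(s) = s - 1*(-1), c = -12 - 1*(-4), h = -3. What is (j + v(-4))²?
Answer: 5625/16 ≈ 351.56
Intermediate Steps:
c = -8 (c = -12 + 4 = -8)
Q(s) = 1 + s (Q(s) = s + 1 = 1 + s)
v(f) = -3/f
j = 18 (j = -8 + (1 + (-5)²) = -8 + (1 + 25) = -8 + 26 = 18)
(j + v(-4))² = (18 - 3/(-4))² = (18 - 3*(-¼))² = (18 + ¾)² = (75/4)² = 5625/16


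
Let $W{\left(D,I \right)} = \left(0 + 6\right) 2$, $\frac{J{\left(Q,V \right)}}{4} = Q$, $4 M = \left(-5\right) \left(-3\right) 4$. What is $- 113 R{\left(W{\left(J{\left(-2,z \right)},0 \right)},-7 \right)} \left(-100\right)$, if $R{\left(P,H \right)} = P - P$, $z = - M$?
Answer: $0$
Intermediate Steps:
$M = 15$ ($M = \frac{\left(-5\right) \left(-3\right) 4}{4} = \frac{15 \cdot 4}{4} = \frac{1}{4} \cdot 60 = 15$)
$z = -15$ ($z = \left(-1\right) 15 = -15$)
$J{\left(Q,V \right)} = 4 Q$
$W{\left(D,I \right)} = 12$ ($W{\left(D,I \right)} = 6 \cdot 2 = 12$)
$R{\left(P,H \right)} = 0$
$- 113 R{\left(W{\left(J{\left(-2,z \right)},0 \right)},-7 \right)} \left(-100\right) = \left(-113\right) 0 \left(-100\right) = 0 \left(-100\right) = 0$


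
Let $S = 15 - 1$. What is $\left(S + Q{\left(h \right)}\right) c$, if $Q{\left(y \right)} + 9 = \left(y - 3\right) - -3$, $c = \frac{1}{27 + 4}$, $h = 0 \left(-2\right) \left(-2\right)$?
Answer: $\frac{5}{31} \approx 0.16129$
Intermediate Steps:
$h = 0$ ($h = 0 \left(-2\right) = 0$)
$c = \frac{1}{31} \approx 0.032258$
$Q{\left(y \right)} = -9 + y$ ($Q{\left(y \right)} = -9 + \left(\left(y - 3\right) - -3\right) = -9 + \left(\left(-3 + y\right) + 3\right) = -9 + y$)
$S = 14$ ($S = 15 - 1 = 14$)
$\left(S + Q{\left(h \right)}\right) c = \left(14 + \left(-9 + 0\right)\right) \frac{1}{31} = \left(14 - 9\right) \frac{1}{31} = 5 \cdot \frac{1}{31} = \frac{5}{31}$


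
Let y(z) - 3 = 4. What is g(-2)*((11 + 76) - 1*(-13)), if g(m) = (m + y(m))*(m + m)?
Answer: -2000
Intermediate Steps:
y(z) = 7 (y(z) = 3 + 4 = 7)
g(m) = 2*m*(7 + m) (g(m) = (m + 7)*(m + m) = (7 + m)*(2*m) = 2*m*(7 + m))
g(-2)*((11 + 76) - 1*(-13)) = (2*(-2)*(7 - 2))*((11 + 76) - 1*(-13)) = (2*(-2)*5)*(87 + 13) = -20*100 = -2000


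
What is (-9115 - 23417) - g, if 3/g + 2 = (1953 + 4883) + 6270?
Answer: -142099777/4368 ≈ -32532.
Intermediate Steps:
g = 1/4368 (g = 3/(-2 + ((1953 + 4883) + 6270)) = 3/(-2 + (6836 + 6270)) = 3/(-2 + 13106) = 3/13104 = 3*(1/13104) = 1/4368 ≈ 0.00022894)
(-9115 - 23417) - g = (-9115 - 23417) - 1*1/4368 = -32532 - 1/4368 = -142099777/4368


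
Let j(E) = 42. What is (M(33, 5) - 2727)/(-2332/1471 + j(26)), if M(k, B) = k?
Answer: -1981437/29725 ≈ -66.659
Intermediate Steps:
(M(33, 5) - 2727)/(-2332/1471 + j(26)) = (33 - 2727)/(-2332/1471 + 42) = -2694/(-2332*1/1471 + 42) = -2694/(-2332/1471 + 42) = -2694/59450/1471 = -2694*1471/59450 = -1981437/29725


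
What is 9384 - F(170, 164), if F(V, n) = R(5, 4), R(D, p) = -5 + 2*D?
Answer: 9379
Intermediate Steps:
F(V, n) = 5 (F(V, n) = -5 + 2*5 = -5 + 10 = 5)
9384 - F(170, 164) = 9384 - 1*5 = 9384 - 5 = 9379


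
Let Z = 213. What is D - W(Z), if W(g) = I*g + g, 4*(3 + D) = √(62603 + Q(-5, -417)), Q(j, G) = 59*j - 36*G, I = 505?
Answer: -107781 + √19330/2 ≈ -1.0771e+5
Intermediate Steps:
Q(j, G) = -36*G + 59*j
D = -3 + √19330/2 (D = -3 + √(62603 + (-36*(-417) + 59*(-5)))/4 = -3 + √(62603 + (15012 - 295))/4 = -3 + √(62603 + 14717)/4 = -3 + √77320/4 = -3 + (2*√19330)/4 = -3 + √19330/2 ≈ 66.516)
W(g) = 506*g (W(g) = 505*g + g = 506*g)
D - W(Z) = (-3 + √19330/2) - 506*213 = (-3 + √19330/2) - 1*107778 = (-3 + √19330/2) - 107778 = -107781 + √19330/2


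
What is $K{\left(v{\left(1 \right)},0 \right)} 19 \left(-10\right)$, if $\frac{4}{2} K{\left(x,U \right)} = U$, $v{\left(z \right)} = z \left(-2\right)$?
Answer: $0$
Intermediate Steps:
$v{\left(z \right)} = - 2 z$
$K{\left(x,U \right)} = \frac{U}{2}$
$K{\left(v{\left(1 \right)},0 \right)} 19 \left(-10\right) = \frac{1}{2} \cdot 0 \cdot 19 \left(-10\right) = 0 \cdot 19 \left(-10\right) = 0 \left(-10\right) = 0$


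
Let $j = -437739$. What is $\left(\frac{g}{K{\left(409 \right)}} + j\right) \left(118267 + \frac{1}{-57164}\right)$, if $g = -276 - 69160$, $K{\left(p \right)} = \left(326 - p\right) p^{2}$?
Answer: $- \frac{41089053367573916511407}{793683439972} \approx -5.177 \cdot 10^{10}$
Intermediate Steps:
$K{\left(p \right)} = p^{2} \left(326 - p\right)$
$g = -69436$ ($g = -276 - 69160 = -69436$)
$\left(\frac{g}{K{\left(409 \right)}} + j\right) \left(118267 + \frac{1}{-57164}\right) = \left(- \frac{69436}{409^{2} \left(326 - 409\right)} - 437739\right) \left(118267 + \frac{1}{-57164}\right) = \left(- \frac{69436}{167281 \left(326 - 409\right)} - 437739\right) \left(118267 - \frac{1}{57164}\right) = \left(- \frac{69436}{167281 \left(-83\right)} - 437739\right) \frac{6760614787}{57164} = \left(- \frac{69436}{-13884323} - 437739\right) \frac{6760614787}{57164} = \left(\left(-69436\right) \left(- \frac{1}{13884323}\right) - 437739\right) \frac{6760614787}{57164} = \left(\frac{69436}{13884323} - 437739\right) \frac{6760614787}{57164} = \left(- \frac{6077709596261}{13884323}\right) \frac{6760614787}{57164} = - \frac{41089053367573916511407}{793683439972}$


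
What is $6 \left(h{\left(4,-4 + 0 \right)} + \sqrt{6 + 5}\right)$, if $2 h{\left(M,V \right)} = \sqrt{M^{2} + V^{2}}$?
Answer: $6 \sqrt{11} + 12 \sqrt{2} \approx 36.87$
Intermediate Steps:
$h{\left(M,V \right)} = \frac{\sqrt{M^{2} + V^{2}}}{2}$
$6 \left(h{\left(4,-4 + 0 \right)} + \sqrt{6 + 5}\right) = 6 \left(\frac{\sqrt{4^{2} + \left(-4 + 0\right)^{2}}}{2} + \sqrt{6 + 5}\right) = 6 \left(\frac{\sqrt{16 + \left(-4\right)^{2}}}{2} + \sqrt{11}\right) = 6 \left(\frac{\sqrt{16 + 16}}{2} + \sqrt{11}\right) = 6 \left(\frac{\sqrt{32}}{2} + \sqrt{11}\right) = 6 \left(\frac{4 \sqrt{2}}{2} + \sqrt{11}\right) = 6 \left(2 \sqrt{2} + \sqrt{11}\right) = 6 \left(\sqrt{11} + 2 \sqrt{2}\right) = 6 \sqrt{11} + 12 \sqrt{2}$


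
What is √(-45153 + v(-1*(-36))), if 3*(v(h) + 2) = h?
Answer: I*√45143 ≈ 212.47*I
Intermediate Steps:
v(h) = -2 + h/3
√(-45153 + v(-1*(-36))) = √(-45153 + (-2 + (-1*(-36))/3)) = √(-45153 + (-2 + (⅓)*36)) = √(-45153 + (-2 + 12)) = √(-45153 + 10) = √(-45143) = I*√45143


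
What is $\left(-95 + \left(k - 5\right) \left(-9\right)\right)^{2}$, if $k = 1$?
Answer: $3481$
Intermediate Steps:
$\left(-95 + \left(k - 5\right) \left(-9\right)\right)^{2} = \left(-95 + \left(1 - 5\right) \left(-9\right)\right)^{2} = \left(-95 - -36\right)^{2} = \left(-95 + 36\right)^{2} = \left(-59\right)^{2} = 3481$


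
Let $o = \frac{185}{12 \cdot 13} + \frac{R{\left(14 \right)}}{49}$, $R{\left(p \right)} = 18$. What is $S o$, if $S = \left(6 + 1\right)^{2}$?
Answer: $\frac{11873}{156} \approx 76.109$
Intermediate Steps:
$o = \frac{11873}{7644}$ ($o = \frac{185}{12 \cdot 13} + \frac{18}{49} = \frac{185}{156} + 18 \cdot \frac{1}{49} = 185 \cdot \frac{1}{156} + \frac{18}{49} = \frac{185}{156} + \frac{18}{49} = \frac{11873}{7644} \approx 1.5532$)
$S = 49$ ($S = 7^{2} = 49$)
$S o = 49 \cdot \frac{11873}{7644} = \frac{11873}{156}$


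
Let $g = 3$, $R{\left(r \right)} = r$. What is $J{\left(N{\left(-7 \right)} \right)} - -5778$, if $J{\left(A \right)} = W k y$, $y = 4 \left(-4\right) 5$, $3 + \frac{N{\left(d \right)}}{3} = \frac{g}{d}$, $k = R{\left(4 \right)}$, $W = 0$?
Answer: $5778$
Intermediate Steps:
$k = 4$
$N{\left(d \right)} = -9 + \frac{9}{d}$ ($N{\left(d \right)} = -9 + 3 \frac{3}{d} = -9 + \frac{9}{d}$)
$y = -80$ ($y = \left(-16\right) 5 = -80$)
$J{\left(A \right)} = 0$ ($J{\left(A \right)} = 0 \cdot 4 \left(-80\right) = 0 \left(-80\right) = 0$)
$J{\left(N{\left(-7 \right)} \right)} - -5778 = 0 - -5778 = 0 + 5778 = 5778$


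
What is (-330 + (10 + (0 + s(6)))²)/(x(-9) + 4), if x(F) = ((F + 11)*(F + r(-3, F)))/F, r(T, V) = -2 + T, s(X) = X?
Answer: -333/32 ≈ -10.406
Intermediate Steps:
x(F) = (-5 + F)*(11 + F)/F (x(F) = ((F + 11)*(F + (-2 - 3)))/F = ((11 + F)*(F - 5))/F = ((11 + F)*(-5 + F))/F = ((-5 + F)*(11 + F))/F = (-5 + F)*(11 + F)/F)
(-330 + (10 + (0 + s(6)))²)/(x(-9) + 4) = (-330 + (10 + (0 + 6))²)/((6 - 9 - 55/(-9)) + 4) = (-330 + (10 + 6)²)/((6 - 9 - 55*(-⅑)) + 4) = (-330 + 16²)/((6 - 9 + 55/9) + 4) = (-330 + 256)/(28/9 + 4) = -74/64/9 = -74*9/64 = -333/32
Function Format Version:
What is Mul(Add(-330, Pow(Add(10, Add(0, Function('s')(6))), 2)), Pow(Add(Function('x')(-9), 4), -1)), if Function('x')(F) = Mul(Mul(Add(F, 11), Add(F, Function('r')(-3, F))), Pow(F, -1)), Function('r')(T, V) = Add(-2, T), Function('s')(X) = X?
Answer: Rational(-333, 32) ≈ -10.406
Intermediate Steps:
Function('x')(F) = Mul(Pow(F, -1), Add(-5, F), Add(11, F)) (Function('x')(F) = Mul(Mul(Add(F, 11), Add(F, Add(-2, -3))), Pow(F, -1)) = Mul(Mul(Add(11, F), Add(F, -5)), Pow(F, -1)) = Mul(Mul(Add(11, F), Add(-5, F)), Pow(F, -1)) = Mul(Mul(Add(-5, F), Add(11, F)), Pow(F, -1)) = Mul(Pow(F, -1), Add(-5, F), Add(11, F)))
Mul(Add(-330, Pow(Add(10, Add(0, Function('s')(6))), 2)), Pow(Add(Function('x')(-9), 4), -1)) = Mul(Add(-330, Pow(Add(10, Add(0, 6)), 2)), Pow(Add(Add(6, -9, Mul(-55, Pow(-9, -1))), 4), -1)) = Mul(Add(-330, Pow(Add(10, 6), 2)), Pow(Add(Add(6, -9, Mul(-55, Rational(-1, 9))), 4), -1)) = Mul(Add(-330, Pow(16, 2)), Pow(Add(Add(6, -9, Rational(55, 9)), 4), -1)) = Mul(Add(-330, 256), Pow(Add(Rational(28, 9), 4), -1)) = Mul(-74, Pow(Rational(64, 9), -1)) = Mul(-74, Rational(9, 64)) = Rational(-333, 32)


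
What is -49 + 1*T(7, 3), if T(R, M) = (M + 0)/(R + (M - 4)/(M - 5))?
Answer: -243/5 ≈ -48.600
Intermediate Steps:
T(R, M) = M/(R + (-4 + M)/(-5 + M))
-49 + 1*T(7, 3) = -49 + 1*(3*(-5 + 3)/(-4 + 3 - 5*7 + 3*7)) = -49 + 1*(3*(-2)/(-4 + 3 - 35 + 21)) = -49 + 1*(3*(-2)/(-15)) = -49 + 1*(3*(-1/15)*(-2)) = -49 + 1*(2/5) = -49 + 2/5 = -243/5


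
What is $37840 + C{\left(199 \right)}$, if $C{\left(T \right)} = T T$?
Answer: $77441$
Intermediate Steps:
$C{\left(T \right)} = T^{2}$
$37840 + C{\left(199 \right)} = 37840 + 199^{2} = 37840 + 39601 = 77441$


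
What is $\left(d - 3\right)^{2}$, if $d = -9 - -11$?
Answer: $1$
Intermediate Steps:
$d = 2$ ($d = -9 + 11 = 2$)
$\left(d - 3\right)^{2} = \left(2 - 3\right)^{2} = \left(-1\right)^{2} = 1$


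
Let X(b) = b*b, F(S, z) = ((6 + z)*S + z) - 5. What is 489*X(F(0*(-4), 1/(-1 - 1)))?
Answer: 59169/4 ≈ 14792.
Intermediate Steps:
F(S, z) = -5 + z + S*(6 + z) (F(S, z) = (S*(6 + z) + z) - 5 = (z + S*(6 + z)) - 5 = -5 + z + S*(6 + z))
X(b) = b**2
489*X(F(0*(-4), 1/(-1 - 1))) = 489*(-5 + 1/(-1 - 1) + 6*(0*(-4)) + (0*(-4))/(-1 - 1))**2 = 489*(-5 + 1/(-2) + 6*0 + 0/(-2))**2 = 489*(-5 - 1/2 + 0 + 0*(-1/2))**2 = 489*(-5 - 1/2 + 0 + 0)**2 = 489*(-11/2)**2 = 489*(121/4) = 59169/4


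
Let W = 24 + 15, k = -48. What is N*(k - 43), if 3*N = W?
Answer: -1183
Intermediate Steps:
W = 39
N = 13 (N = (⅓)*39 = 13)
N*(k - 43) = 13*(-48 - 43) = 13*(-91) = -1183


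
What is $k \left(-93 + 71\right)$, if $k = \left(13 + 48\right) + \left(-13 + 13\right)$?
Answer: $-1342$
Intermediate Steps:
$k = 61$ ($k = 61 + 0 = 61$)
$k \left(-93 + 71\right) = 61 \left(-93 + 71\right) = 61 \left(-22\right) = -1342$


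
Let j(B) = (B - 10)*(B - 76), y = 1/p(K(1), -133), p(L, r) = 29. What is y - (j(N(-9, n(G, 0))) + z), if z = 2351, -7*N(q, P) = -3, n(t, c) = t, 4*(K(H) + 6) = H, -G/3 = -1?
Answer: -4368569/1421 ≈ -3074.3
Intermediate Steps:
G = 3 (G = -3*(-1) = 3)
K(H) = -6 + H/4
N(q, P) = 3/7 (N(q, P) = -1/7*(-3) = 3/7)
y = 1/29 ≈ 0.034483
j(B) = (-76 + B)*(-10 + B) (j(B) = (-10 + B)*(-76 + B) = (-76 + B)*(-10 + B))
y - (j(N(-9, n(G, 0))) + z) = 1/29 - ((760 + (3/7)**2 - 86*3/7) + 2351) = 1/29 - ((760 + 9/49 - 258/7) + 2351) = 1/29 - (35443/49 + 2351) = 1/29 - 1*150642/49 = 1/29 - 150642/49 = -4368569/1421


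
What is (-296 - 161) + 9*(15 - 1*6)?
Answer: -376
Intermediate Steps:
(-296 - 161) + 9*(15 - 1*6) = -457 + 9*(15 - 6) = -457 + 9*9 = -457 + 81 = -376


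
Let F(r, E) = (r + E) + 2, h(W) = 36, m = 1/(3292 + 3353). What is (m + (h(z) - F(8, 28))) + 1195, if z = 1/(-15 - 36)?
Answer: 7927486/6645 ≈ 1193.0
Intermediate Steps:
m = 1/6645 ≈ 0.00015049
z = -1/51 (z = 1/(-51) = -1/51 ≈ -0.019608)
F(r, E) = 2 + E + r (F(r, E) = (E + r) + 2 = 2 + E + r)
(m + (h(z) - F(8, 28))) + 1195 = (1/6645 + (36 - (2 + 28 + 8))) + 1195 = (1/6645 + (36 - 1*38)) + 1195 = (1/6645 + (36 - 38)) + 1195 = (1/6645 - 2) + 1195 = -13289/6645 + 1195 = 7927486/6645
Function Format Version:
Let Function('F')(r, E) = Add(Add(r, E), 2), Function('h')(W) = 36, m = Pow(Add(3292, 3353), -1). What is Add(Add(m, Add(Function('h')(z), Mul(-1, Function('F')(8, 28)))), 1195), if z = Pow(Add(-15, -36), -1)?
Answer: Rational(7927486, 6645) ≈ 1193.0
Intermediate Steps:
m = Rational(1, 6645) (m = Pow(6645, -1) = Rational(1, 6645) ≈ 0.00015049)
z = Rational(-1, 51) (z = Pow(-51, -1) = Rational(-1, 51) ≈ -0.019608)
Function('F')(r, E) = Add(2, E, r) (Function('F')(r, E) = Add(Add(E, r), 2) = Add(2, E, r))
Add(Add(m, Add(Function('h')(z), Mul(-1, Function('F')(8, 28)))), 1195) = Add(Add(Rational(1, 6645), Add(36, Mul(-1, Add(2, 28, 8)))), 1195) = Add(Add(Rational(1, 6645), Add(36, Mul(-1, 38))), 1195) = Add(Add(Rational(1, 6645), Add(36, -38)), 1195) = Add(Add(Rational(1, 6645), -2), 1195) = Add(Rational(-13289, 6645), 1195) = Rational(7927486, 6645)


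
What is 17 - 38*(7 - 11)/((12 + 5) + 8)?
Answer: 577/25 ≈ 23.080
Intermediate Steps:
17 - 38*(7 - 11)/((12 + 5) + 8) = 17 - (-152)/(17 + 8) = 17 - (-152)/25 = 17 - 38*(-4/25) = 17 + 152/25 = 577/25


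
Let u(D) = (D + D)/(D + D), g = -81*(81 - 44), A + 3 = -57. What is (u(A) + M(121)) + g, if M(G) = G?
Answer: -2875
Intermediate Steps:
A = -60 (A = -3 - 57 = -60)
g = -2997 (g = -81*37 = -2997)
u(D) = 1 (u(D) = (2*D)/((2*D)) = (2*D)*(1/(2*D)) = 1)
(u(A) + M(121)) + g = (1 + 121) - 2997 = 122 - 2997 = -2875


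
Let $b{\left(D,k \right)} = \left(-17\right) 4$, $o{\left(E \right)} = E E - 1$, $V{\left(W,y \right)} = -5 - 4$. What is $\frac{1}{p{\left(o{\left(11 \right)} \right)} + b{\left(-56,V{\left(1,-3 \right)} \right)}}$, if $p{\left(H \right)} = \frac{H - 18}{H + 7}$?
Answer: $- \frac{127}{8534} \approx -0.014882$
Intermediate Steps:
$V{\left(W,y \right)} = -9$
$o{\left(E \right)} = -1 + E^{2}$ ($o{\left(E \right)} = E^{2} - 1 = -1 + E^{2}$)
$b{\left(D,k \right)} = -68$
$p{\left(H \right)} = \frac{-18 + H}{7 + H}$
$\frac{1}{p{\left(o{\left(11 \right)} \right)} + b{\left(-56,V{\left(1,-3 \right)} \right)}} = \frac{1}{\frac{-18 - \left(1 - 11^{2}\right)}{7 - \left(1 - 11^{2}\right)} - 68} = \frac{1}{\frac{-18 + \left(-1 + 121\right)}{7 + \left(-1 + 121\right)} - 68} = \frac{1}{\frac{-18 + 120}{7 + 120} - 68} = \frac{1}{\frac{1}{127} \cdot 102 - 68} = \frac{1}{\frac{102}{127} - 68} = \frac{1}{- \frac{8534}{127}} = - \frac{127}{8534}$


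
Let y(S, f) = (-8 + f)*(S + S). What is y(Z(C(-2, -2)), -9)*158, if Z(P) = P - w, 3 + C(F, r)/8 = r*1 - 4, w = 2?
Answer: 397528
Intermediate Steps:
C(F, r) = -56 + 8*r (C(F, r) = -24 + 8*(r*1 - 4) = -24 + 8*(r - 4) = -24 + 8*(-4 + r) = -24 + (-32 + 8*r) = -56 + 8*r)
Z(P) = -2 + P (Z(P) = P - 1*2 = P - 2 = -2 + P)
y(S, f) = 2*S*(-8 + f) (y(S, f) = (-8 + f)*(2*S) = 2*S*(-8 + f))
y(Z(C(-2, -2)), -9)*158 = (2*(-2 + (-56 + 8*(-2)))*(-8 - 9))*158 = (2*(-2 + (-56 - 16))*(-17))*158 = (2*(-2 - 72)*(-17))*158 = (2*(-74)*(-17))*158 = 2516*158 = 397528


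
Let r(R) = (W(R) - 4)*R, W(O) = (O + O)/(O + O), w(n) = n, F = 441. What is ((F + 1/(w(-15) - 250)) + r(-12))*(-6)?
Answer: -758424/265 ≈ -2862.0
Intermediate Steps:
W(O) = 1 (W(O) = (2*O)/((2*O)) = (2*O)*(1/(2*O)) = 1)
r(R) = -3*R (r(R) = (1 - 4)*R = -3*R)
((F + 1/(w(-15) - 250)) + r(-12))*(-6) = ((441 + 1/(-15 - 250)) - 3*(-12))*(-6) = ((441 + 1/(-265)) + 36)*(-6) = ((441 - 1/265) + 36)*(-6) = (116864/265 + 36)*(-6) = (126404/265)*(-6) = -758424/265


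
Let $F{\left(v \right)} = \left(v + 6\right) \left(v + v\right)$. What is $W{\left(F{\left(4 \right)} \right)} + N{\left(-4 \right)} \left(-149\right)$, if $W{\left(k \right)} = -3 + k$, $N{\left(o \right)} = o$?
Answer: $673$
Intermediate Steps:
$F{\left(v \right)} = 2 v \left(6 + v\right)$ ($F{\left(v \right)} = \left(6 + v\right) 2 v = 2 v \left(6 + v\right)$)
$W{\left(F{\left(4 \right)} \right)} + N{\left(-4 \right)} \left(-149\right) = \left(-3 + 2 \cdot 4 \left(6 + 4\right)\right) - -596 = \left(-3 + 2 \cdot 4 \cdot 10\right) + 596 = \left(-3 + 80\right) + 596 = 77 + 596 = 673$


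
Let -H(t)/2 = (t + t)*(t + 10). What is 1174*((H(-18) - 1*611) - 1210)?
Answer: -2814078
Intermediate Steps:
H(t) = -4*t*(10 + t) (H(t) = -2*(t + t)*(t + 10) = -2*2*t*(10 + t) = -4*t*(10 + t))
1174*((H(-18) - 1*611) - 1210) = 1174*((-4*(-18)*(10 - 18) - 1*611) - 1210) = 1174*((-4*(-18)*(-8) - 611) - 1210) = 1174*((-576 - 611) - 1210) = 1174*(-1187 - 1210) = 1174*(-2397) = -2814078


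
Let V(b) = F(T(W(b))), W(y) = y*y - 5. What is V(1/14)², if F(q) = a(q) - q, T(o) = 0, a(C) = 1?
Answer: 1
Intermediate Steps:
W(y) = -5 + y² (W(y) = y² - 5 = -5 + y²)
F(q) = 1 - q
V(b) = 1 (V(b) = 1 - 1*0 = 1 + 0 = 1)
V(1/14)² = 1² = 1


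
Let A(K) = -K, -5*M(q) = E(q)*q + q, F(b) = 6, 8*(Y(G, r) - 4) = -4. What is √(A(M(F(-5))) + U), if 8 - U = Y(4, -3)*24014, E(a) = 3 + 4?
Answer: I*√2100785/5 ≈ 289.88*I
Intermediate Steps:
Y(G, r) = 7/2 (Y(G, r) = 4 + (⅛)*(-4) = 4 - ½ = 7/2)
E(a) = 7
M(q) = -8*q/5 (M(q) = -(7*q + q)/5 = -8*q/5)
U = -84041 (U = 8 - 7*24014/2 = 8 - 1*84049 = 8 - 84049 = -84041)
√(A(M(F(-5))) + U) = √(-(-8)*6/5 - 84041) = √(-1*(-48/5) - 84041) = √(48/5 - 84041) = √(-420157/5) = I*√2100785/5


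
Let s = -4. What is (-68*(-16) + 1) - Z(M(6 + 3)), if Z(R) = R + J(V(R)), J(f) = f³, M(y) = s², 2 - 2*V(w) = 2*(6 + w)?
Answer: 10334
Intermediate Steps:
V(w) = -5 - w (V(w) = 1 - (6 + w) = 1 - (12 + 2*w)/2 = 1 + (-6 - w) = -5 - w)
M(y) = 16 (M(y) = (-4)² = 16)
Z(R) = R + (-5 - R)³
(-68*(-16) + 1) - Z(M(6 + 3)) = (-68*(-16) + 1) - (16 - (5 + 16)³) = (1088 + 1) - (16 - 1*21³) = 1089 - (16 - 1*9261) = 1089 - (16 - 9261) = 1089 - 1*(-9245) = 1089 + 9245 = 10334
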